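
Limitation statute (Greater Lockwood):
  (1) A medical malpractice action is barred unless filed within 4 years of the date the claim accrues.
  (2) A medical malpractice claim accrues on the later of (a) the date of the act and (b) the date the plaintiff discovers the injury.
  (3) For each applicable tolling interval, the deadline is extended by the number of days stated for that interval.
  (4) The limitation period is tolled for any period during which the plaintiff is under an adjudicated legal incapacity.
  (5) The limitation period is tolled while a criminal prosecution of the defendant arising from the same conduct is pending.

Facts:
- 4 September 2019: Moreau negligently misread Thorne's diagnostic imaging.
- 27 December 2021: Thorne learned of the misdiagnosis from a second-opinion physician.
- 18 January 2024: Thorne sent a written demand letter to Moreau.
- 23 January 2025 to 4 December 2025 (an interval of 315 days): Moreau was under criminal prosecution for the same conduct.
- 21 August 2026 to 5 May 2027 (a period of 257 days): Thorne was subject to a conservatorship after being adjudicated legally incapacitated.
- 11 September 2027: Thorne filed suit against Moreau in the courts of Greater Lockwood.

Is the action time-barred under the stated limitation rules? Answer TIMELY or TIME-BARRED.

TIME-BARRED

Because discovery on 27 December 2021 post-dates the 4 September 2019 act, accrual under the later-of rule falls on 27 December 2021.
4 years from 27 December 2021 is 27 December 2025.
The pending criminal prosecution from 23 January 2025 to 4 December 2025 tolled the period for 315 days, extending the deadline to 7 November 2026.
The plaintiff's legal incapacity from 21 August 2026 to 5 May 2027 tolled the period for 257 days, extending the deadline to 22 July 2027.
Nothing else in the chronology tolls or restarts the period.
Thorne filed on 11 September 2027, after the 22 July 2027 deadline, so the action is time-barred.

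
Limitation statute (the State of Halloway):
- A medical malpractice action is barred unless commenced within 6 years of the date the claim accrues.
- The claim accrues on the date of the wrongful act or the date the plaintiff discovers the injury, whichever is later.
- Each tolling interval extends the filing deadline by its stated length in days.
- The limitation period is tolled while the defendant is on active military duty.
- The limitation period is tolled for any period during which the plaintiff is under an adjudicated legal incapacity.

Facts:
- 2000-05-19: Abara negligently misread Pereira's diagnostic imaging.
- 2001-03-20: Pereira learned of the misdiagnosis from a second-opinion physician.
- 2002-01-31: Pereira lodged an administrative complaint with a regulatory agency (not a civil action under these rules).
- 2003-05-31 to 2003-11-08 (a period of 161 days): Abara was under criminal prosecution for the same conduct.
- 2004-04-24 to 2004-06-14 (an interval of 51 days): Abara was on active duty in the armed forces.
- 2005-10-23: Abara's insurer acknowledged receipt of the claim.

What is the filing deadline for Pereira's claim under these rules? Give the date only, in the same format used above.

The claim accrued on 2001-03-20 — the later of the 2000-05-19 act and the 2001-03-20 discovery.
Adding the 6 years base period to 2001-03-20 gives a deadline of 2007-03-20, before any tolling.
The defendant's active military service from 2004-04-24 to 2004-06-14 tolled the period for 51 days, extending the deadline to 2007-05-10.
Although a criminal prosecution ran from 2003-05-31 to 2003-11-08, the stated rules do not make that a tolling event, so it is disregarded.
None of the other events listed affects the running of the period under the stated rules.

2007-05-10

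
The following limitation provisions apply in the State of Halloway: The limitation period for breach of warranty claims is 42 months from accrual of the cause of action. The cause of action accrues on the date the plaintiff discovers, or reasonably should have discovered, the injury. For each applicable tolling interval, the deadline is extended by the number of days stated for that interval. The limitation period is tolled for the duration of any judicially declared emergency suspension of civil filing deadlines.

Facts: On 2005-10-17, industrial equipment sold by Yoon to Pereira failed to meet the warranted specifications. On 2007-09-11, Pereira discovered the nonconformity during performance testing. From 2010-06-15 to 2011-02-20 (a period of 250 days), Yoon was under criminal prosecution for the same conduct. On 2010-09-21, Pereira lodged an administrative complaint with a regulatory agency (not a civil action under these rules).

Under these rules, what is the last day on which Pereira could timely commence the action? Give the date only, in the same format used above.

2011-03-11

The claim did not accrue until Pereira discovered the injury on 2007-09-11; the 2005-10-17 act date does not start the clock under the stated rule.
The untolled deadline — 42 months after 2007-09-11 — is 2011-03-11.
Although a criminal prosecution ran from 2010-06-15 to 2011-02-20, the stated rules do not make that a tolling event, so it is disregarded.
Nothing else in the chronology tolls or restarts the period.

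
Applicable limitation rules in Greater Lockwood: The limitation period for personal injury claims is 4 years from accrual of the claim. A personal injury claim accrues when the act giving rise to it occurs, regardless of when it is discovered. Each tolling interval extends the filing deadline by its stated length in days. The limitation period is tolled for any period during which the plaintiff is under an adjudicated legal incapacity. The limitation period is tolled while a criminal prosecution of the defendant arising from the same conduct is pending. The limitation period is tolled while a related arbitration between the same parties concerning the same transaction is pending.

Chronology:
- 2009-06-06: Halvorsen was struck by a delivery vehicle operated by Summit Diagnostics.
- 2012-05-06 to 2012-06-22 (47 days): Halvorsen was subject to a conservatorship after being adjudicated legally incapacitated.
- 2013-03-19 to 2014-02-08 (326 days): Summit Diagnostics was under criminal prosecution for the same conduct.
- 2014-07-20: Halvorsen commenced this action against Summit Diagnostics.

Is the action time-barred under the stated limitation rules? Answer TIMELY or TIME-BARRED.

TIME-BARRED

The claim accrued on 2009-06-06, the date of the act.
Adding the 4 years base period to 2009-06-06 gives a deadline of 2013-06-06, before any tolling.
The plaintiff's legal incapacity from 2012-05-06 to 2012-06-22 tolled the period for 47 days, extending the deadline to 2013-07-23.
Because the pending criminal prosecution ran from 2013-03-19 to 2014-02-08, the deadline is extended by 326 days to 2014-06-14.
Filing on 2014-07-20 missed the 2014-06-14 deadline — the action is time-barred.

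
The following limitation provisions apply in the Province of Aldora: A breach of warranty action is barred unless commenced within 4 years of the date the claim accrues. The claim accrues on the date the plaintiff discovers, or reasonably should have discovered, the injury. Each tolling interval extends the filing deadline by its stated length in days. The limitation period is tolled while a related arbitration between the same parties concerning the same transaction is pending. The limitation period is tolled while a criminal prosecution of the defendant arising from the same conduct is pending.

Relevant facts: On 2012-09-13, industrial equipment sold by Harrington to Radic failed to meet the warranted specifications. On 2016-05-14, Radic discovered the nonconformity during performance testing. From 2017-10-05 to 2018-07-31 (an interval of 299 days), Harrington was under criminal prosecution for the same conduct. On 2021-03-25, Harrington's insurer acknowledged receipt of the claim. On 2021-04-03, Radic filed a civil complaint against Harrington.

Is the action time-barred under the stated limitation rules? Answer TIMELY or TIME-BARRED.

TIME-BARRED

The claim did not accrue until Radic discovered the injury on 2016-05-14; the 2012-09-13 act date does not start the clock under the stated rule.
4 years from 2016-05-14 is 2020-05-14.
The pending criminal prosecution from 2017-10-05 to 2018-07-31 tolled the period for 299 days, extending the deadline to 2021-03-09.
The other events in the timeline have no effect on the limitation period under the stated rules.
Radic filed on 2021-04-03, after the 2021-03-09 deadline, so the action is time-barred.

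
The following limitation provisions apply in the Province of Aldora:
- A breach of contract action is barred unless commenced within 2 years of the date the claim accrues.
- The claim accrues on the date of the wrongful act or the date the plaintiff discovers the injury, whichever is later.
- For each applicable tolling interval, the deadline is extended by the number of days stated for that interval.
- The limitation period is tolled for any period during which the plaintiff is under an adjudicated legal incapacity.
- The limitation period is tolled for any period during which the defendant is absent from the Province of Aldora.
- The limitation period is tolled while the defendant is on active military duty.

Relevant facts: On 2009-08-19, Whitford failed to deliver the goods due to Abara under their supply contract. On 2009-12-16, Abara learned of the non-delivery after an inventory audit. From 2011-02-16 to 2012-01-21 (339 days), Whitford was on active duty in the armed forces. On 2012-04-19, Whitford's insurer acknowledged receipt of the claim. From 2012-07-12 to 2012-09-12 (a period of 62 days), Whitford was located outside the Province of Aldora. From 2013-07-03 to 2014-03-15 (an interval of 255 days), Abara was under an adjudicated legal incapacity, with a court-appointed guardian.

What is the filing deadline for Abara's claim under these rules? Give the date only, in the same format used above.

Taking the later of the act (2009-08-19) and discovery (2009-12-16), the claim accrued on 2009-12-16.
Adding the 2 years base period to 2009-12-16 gives a deadline of 2011-12-16, before any tolling.
The period was tolled for 339 days by the defendant's active military service (2011-02-16 to 2012-01-21), pushing the deadline to 2012-11-19.
Because the defendant's absence from the jurisdiction ran from 2012-07-12 to 2012-09-12, the deadline is extended by 62 days to 2013-01-20.
The plaintiff's legal incapacity starting 2013-07-03 came too late — the period had run on 2013-01-20 — and so does not extend the deadline.
None of the other events listed affects the running of the period under the stated rules.

2013-01-20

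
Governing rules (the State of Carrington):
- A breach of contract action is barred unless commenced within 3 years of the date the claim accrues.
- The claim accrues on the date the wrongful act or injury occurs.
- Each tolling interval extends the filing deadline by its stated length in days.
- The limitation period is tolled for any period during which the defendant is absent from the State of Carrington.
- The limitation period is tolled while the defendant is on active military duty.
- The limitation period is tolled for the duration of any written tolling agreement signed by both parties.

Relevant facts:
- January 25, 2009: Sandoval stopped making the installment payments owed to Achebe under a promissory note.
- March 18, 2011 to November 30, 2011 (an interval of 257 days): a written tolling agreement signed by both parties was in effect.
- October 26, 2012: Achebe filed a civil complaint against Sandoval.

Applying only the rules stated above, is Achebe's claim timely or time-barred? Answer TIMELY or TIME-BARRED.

The claim accrued on January 25, 2009, the date of the act.
The untolled deadline — 3 years after January 25, 2009 — is January 25, 2012.
The period was tolled for 257 days by the written tolling agreement (March 18, 2011 to November 30, 2011), pushing the deadline to October 8, 2012.
Achebe filed on October 26, 2012, after the October 8, 2012 deadline, so the action is time-barred.

TIME-BARRED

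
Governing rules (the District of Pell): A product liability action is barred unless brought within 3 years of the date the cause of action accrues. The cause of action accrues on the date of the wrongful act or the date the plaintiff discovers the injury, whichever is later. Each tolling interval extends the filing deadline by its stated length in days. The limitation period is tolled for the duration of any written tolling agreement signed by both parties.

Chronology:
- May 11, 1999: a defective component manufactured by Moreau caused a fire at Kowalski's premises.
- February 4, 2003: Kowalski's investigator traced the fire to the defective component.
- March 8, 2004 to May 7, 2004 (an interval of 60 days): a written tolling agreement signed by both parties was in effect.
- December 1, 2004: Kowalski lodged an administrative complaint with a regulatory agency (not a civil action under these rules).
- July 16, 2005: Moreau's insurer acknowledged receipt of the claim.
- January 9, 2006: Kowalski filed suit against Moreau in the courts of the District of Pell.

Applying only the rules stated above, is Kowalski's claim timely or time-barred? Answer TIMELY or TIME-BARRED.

The claim accrued on February 4, 2003 — the later of the May 11, 1999 act and the February 4, 2003 discovery.
Adding the 3 years base period to February 4, 2003 gives a deadline of February 4, 2006, before any tolling.
The written tolling agreement from March 8, 2004 to May 7, 2004 tolled the period for 60 days, extending the deadline to April 5, 2006.
Nothing else in the chronology tolls or restarts the period.
The January 9, 2006 filing precedes the April 5, 2006 deadline; the claim is timely.

TIMELY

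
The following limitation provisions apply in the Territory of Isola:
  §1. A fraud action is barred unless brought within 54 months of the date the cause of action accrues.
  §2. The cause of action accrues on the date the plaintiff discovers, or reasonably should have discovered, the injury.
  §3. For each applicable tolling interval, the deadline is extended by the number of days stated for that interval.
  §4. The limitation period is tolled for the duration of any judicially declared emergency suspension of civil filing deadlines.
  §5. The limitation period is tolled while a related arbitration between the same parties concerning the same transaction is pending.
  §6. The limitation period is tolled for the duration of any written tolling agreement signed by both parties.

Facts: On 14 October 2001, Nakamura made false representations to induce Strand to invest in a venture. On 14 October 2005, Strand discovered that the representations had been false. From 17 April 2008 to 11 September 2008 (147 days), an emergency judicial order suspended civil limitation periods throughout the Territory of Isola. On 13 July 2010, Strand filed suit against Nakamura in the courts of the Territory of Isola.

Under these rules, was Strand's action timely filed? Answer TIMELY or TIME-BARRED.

Under the discovery rule, the claim accrued on 14 October 2005, when Strand discovered the injury — not on the 14 October 2001 date of the underlying act.
The untolled deadline — 54 months after 14 October 2005 — is 14 April 2010.
Because the emergency suspension of filing deadlines ran from 17 April 2008 to 11 September 2008, the deadline is extended by 147 days to 8 September 2010.
The 13 July 2010 filing precedes the 8 September 2010 deadline; the claim is timely.

TIMELY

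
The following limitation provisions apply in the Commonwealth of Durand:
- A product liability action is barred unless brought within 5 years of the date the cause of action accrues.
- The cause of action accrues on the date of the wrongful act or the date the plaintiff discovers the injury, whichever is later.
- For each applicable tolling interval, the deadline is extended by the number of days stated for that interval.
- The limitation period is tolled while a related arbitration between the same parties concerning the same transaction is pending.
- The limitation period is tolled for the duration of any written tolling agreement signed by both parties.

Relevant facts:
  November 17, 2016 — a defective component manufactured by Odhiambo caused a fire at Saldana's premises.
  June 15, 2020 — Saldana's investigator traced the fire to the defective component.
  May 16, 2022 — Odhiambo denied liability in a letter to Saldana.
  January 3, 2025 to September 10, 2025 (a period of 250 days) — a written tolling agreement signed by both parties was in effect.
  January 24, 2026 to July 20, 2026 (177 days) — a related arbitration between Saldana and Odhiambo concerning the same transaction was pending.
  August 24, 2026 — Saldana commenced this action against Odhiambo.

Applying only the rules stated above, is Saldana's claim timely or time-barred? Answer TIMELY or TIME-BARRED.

TIME-BARRED

The claim accrued on June 15, 2020 — the later of the November 17, 2016 act and the June 15, 2020 discovery.
The untolled deadline — 5 years after June 15, 2020 — is June 15, 2025.
The period was tolled for 250 days by the written tolling agreement (January 3, 2025 to September 10, 2025), pushing the deadline to February 20, 2026.
Because the pending related arbitration ran from January 24, 2026 to July 20, 2026, the deadline is extended by 177 days to August 16, 2026.
Nothing else in the chronology tolls or restarts the period.
The August 24, 2026 filing falls after the August 16, 2026 deadline; the claim is time-barred.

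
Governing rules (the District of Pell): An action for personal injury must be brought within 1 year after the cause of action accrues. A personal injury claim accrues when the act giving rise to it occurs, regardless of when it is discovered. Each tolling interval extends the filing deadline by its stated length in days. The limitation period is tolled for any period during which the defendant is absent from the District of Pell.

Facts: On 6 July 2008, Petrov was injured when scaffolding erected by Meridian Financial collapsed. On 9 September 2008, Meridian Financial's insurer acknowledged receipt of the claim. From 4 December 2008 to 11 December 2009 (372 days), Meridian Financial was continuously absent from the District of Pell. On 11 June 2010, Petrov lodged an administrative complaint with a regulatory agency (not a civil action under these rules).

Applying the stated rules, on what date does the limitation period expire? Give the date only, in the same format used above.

13 July 2010

The cause of action accrued on 6 July 2008, the date of the act.
1 year from 6 July 2008 is 6 July 2009.
The defendant's absence from the jurisdiction from 4 December 2008 to 11 December 2009 tolled the period for 372 days, extending the deadline to 13 July 2010.
Nothing else in the chronology tolls or restarts the period.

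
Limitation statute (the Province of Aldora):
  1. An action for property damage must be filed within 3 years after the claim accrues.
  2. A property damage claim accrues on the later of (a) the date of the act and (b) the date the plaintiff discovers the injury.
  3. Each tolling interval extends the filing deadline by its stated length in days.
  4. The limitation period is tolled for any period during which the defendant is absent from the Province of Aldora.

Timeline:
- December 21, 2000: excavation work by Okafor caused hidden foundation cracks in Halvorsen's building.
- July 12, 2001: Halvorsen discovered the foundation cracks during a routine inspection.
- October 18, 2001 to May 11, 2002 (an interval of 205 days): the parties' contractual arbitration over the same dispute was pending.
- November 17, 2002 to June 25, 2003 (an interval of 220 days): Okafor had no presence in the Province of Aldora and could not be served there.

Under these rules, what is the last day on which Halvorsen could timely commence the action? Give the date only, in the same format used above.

Taking the later of the act (December 21, 2000) and discovery (July 12, 2001), the claim accrued on July 12, 2001.
Adding the 3 years base period to July 12, 2001 gives a deadline of July 12, 2004, before any tolling.
The period was tolled for 220 days by the defendant's absence from the jurisdiction (November 17, 2002 to June 25, 2003), pushing the deadline to February 17, 2005.
Although a pending arbitration ran from October 18, 2001 to May 11, 2002, the stated rules do not make that a tolling event, so it is disregarded.

February 17, 2005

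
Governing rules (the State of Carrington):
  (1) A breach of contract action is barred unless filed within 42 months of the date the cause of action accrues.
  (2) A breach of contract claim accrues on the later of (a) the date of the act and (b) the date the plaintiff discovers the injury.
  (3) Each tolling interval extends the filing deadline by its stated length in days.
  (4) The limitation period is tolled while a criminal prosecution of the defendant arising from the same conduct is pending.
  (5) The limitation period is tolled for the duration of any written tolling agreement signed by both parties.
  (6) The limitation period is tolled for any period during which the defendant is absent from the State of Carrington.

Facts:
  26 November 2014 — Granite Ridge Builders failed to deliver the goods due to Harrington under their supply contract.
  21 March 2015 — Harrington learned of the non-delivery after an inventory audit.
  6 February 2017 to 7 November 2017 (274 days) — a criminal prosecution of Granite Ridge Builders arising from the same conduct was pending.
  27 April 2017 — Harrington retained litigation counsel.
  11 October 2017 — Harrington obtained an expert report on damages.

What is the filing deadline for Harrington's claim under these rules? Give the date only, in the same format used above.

22 June 2019

Because discovery on 21 March 2015 post-dates the 26 November 2014 act, accrual under the later-of rule falls on 21 March 2015.
The untolled deadline — 42 months after 21 March 2015 — is 21 September 2018.
The pending criminal prosecution from 6 February 2017 to 7 November 2017 tolled the period for 274 days, extending the deadline to 22 June 2019.
None of the other events listed affects the running of the period under the stated rules.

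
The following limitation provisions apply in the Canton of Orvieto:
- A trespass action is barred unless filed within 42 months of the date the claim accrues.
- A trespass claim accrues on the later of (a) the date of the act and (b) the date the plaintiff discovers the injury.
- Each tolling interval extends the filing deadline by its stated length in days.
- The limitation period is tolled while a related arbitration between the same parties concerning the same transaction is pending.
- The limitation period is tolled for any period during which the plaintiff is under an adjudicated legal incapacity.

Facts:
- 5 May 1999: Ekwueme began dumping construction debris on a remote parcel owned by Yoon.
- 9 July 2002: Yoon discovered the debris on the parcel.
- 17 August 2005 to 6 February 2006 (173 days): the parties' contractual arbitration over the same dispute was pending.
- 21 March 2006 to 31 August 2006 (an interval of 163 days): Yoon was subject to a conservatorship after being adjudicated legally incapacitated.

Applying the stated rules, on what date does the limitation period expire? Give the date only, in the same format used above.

Taking the later of the act (5 May 1999) and discovery (9 July 2002), the claim accrued on 9 July 2002.
Adding the 42 months base period to 9 July 2002 gives a deadline of 9 January 2006, before any tolling.
Because the pending related arbitration ran from 17 August 2005 to 6 February 2006, the deadline is extended by 173 days to 1 July 2006.
The plaintiff's legal incapacity from 21 March 2006 to 31 August 2006 tolled the period for 163 days, extending the deadline to 11 December 2006.

11 December 2006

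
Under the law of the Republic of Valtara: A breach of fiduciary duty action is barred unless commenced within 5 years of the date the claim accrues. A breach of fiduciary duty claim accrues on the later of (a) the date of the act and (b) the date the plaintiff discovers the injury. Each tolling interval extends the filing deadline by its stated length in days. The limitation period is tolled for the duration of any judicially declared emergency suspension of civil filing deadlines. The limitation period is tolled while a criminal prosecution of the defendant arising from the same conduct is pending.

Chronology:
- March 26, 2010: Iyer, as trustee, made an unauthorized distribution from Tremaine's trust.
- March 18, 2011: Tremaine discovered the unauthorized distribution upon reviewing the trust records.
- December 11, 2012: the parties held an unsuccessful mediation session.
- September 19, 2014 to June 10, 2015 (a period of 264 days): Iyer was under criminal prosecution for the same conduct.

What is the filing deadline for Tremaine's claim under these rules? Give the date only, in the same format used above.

December 7, 2016

Taking the later of the act (March 26, 2010) and discovery (March 18, 2011), the claim accrued on March 18, 2011.
5 years from March 18, 2011 is March 18, 2016.
The pending criminal prosecution from September 19, 2014 to June 10, 2015 tolled the period for 264 days, extending the deadline to December 7, 2016.
Nothing else in the chronology tolls or restarts the period.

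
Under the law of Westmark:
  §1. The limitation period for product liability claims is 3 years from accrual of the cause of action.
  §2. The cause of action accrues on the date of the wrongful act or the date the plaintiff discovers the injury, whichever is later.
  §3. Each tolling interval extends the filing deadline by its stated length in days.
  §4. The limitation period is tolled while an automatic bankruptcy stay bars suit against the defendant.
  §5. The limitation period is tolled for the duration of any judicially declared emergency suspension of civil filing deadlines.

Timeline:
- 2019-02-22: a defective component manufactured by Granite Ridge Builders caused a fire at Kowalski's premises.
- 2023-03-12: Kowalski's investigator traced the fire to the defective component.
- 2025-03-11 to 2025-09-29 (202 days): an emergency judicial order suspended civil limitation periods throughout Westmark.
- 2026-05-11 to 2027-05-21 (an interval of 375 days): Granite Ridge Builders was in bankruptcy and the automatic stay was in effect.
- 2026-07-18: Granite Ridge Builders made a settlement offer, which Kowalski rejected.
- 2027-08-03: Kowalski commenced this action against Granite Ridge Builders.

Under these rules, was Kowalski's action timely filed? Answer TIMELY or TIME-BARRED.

TIMELY

Taking the later of the act (2019-02-22) and discovery (2023-03-12), the claim accrued on 2023-03-12.
Adding the 3 years base period to 2023-03-12 gives a deadline of 2026-03-12, before any tolling.
Because the emergency suspension of filing deadlines ran from 2025-03-11 to 2025-09-29, the deadline is extended by 202 days to 2026-09-30.
Because the automatic bankruptcy stay ran from 2026-05-11 to 2027-05-21, the deadline is extended by 375 days to 2027-10-10.
Nothing else in the chronology tolls or restarts the period.
Filing on 2027-08-03 beat the 2027-10-10 deadline — the action is timely.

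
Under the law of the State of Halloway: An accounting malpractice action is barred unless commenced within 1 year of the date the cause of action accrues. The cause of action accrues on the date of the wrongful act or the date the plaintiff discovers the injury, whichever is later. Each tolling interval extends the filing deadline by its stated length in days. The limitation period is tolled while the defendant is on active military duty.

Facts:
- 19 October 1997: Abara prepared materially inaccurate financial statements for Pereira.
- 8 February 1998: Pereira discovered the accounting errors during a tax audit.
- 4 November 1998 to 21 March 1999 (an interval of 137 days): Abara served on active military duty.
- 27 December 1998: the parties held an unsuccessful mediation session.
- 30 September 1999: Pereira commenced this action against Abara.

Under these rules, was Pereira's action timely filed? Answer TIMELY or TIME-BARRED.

The claim accrued on 8 February 1998 — the later of the 19 October 1997 act and the 8 February 1998 discovery.
1 year from 8 February 1998 is 8 February 1999.
Because the defendant's active military service ran from 4 November 1998 to 21 March 1999, the deadline is extended by 137 days to 25 June 1999.
None of the other events listed affects the running of the period under the stated rules.
The 30 September 1999 filing falls after the 25 June 1999 deadline; the claim is time-barred.

TIME-BARRED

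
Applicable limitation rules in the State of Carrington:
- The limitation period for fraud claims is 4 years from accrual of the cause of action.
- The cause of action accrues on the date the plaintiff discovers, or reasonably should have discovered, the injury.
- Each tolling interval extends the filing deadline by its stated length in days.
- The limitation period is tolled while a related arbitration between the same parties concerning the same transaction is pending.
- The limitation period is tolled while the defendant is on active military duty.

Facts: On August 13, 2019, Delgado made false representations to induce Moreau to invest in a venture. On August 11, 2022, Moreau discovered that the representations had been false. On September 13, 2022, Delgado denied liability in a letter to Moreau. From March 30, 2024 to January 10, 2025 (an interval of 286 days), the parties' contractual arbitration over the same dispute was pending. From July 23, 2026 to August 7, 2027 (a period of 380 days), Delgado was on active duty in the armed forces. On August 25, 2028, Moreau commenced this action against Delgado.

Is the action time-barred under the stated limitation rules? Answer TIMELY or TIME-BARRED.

Accrual is tied to discovery, so the period began on August 11, 2022 rather than on August 13, 2019 when the act occurred.
The untolled deadline — 4 years after August 11, 2022 — is August 11, 2026.
The period was tolled for 286 days by the pending related arbitration (March 30, 2024 to January 10, 2025), pushing the deadline to May 24, 2027.
The defendant's active military service from July 23, 2026 to August 7, 2027 tolled the period for 380 days, extending the deadline to June 7, 2028.
Nothing else in the chronology tolls or restarts the period.
Filing on August 25, 2028 missed the June 7, 2028 deadline — the action is time-barred.

TIME-BARRED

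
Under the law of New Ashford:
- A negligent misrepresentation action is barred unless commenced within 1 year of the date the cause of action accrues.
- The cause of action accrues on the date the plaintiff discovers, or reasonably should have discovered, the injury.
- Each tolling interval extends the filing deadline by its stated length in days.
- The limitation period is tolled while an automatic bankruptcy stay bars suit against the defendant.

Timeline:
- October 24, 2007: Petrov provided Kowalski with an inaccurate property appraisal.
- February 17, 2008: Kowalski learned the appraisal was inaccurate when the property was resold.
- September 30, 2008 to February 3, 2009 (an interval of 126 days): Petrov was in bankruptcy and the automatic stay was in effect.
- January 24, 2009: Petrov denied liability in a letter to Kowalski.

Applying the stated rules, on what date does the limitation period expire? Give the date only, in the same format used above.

Under the discovery rule, the claim accrued on February 17, 2008, when Kowalski discovered the injury — not on the October 24, 2007 date of the underlying act.
The untolled deadline — 1 year after February 17, 2008 — is February 17, 2009.
The period was tolled for 126 days by the automatic bankruptcy stay (September 30, 2008 to February 3, 2009), pushing the deadline to June 23, 2009.
None of the other events listed affects the running of the period under the stated rules.

June 23, 2009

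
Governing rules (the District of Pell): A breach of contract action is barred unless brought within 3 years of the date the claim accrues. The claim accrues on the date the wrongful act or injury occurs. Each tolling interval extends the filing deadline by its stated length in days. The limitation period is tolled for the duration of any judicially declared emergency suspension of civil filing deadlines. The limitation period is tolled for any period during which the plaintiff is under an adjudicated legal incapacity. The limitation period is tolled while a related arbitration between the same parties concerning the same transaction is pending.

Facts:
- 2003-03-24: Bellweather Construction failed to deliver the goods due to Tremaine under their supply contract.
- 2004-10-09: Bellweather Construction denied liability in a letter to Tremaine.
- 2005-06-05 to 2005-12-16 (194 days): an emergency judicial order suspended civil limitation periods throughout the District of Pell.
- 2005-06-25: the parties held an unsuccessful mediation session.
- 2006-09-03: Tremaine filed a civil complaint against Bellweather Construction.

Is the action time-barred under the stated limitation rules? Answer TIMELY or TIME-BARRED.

The limitation period began to run on 2003-03-24.
The untolled deadline — 3 years after 2003-03-24 — is 2006-03-24.
Because the emergency suspension of filing deadlines ran from 2005-06-05 to 2005-12-16, the deadline is extended by 194 days to 2006-10-04.
The other events in the timeline have no effect on the limitation period under the stated rules.
Tremaine filed on 2006-09-03, before the 2006-10-04 deadline, so the action is timely.

TIMELY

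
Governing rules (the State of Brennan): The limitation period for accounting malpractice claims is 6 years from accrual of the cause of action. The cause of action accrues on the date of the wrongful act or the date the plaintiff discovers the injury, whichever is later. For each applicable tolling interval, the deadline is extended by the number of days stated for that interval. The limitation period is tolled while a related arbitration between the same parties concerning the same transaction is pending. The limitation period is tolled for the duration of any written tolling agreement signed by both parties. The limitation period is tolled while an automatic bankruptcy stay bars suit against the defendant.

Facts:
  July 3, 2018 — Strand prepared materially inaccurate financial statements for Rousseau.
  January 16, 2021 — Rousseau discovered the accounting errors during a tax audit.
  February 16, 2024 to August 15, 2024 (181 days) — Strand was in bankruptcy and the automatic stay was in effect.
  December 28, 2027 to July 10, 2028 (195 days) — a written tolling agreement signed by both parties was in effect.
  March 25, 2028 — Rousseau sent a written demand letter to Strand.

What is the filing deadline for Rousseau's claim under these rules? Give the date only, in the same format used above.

Taking the later of the act (July 3, 2018) and discovery (January 16, 2021), the claim accrued on January 16, 2021.
Adding the 6 years base period to January 16, 2021 gives a deadline of January 16, 2027, before any tolling.
The period was tolled for 181 days by the automatic bankruptcy stay (February 16, 2024 to August 15, 2024), pushing the deadline to July 16, 2027.
The written tolling agreement from December 28, 2027 to July 10, 2028 began after the period had already run on July 16, 2027, so it has no tolling effect.
None of the other events listed affects the running of the period under the stated rules.

July 16, 2027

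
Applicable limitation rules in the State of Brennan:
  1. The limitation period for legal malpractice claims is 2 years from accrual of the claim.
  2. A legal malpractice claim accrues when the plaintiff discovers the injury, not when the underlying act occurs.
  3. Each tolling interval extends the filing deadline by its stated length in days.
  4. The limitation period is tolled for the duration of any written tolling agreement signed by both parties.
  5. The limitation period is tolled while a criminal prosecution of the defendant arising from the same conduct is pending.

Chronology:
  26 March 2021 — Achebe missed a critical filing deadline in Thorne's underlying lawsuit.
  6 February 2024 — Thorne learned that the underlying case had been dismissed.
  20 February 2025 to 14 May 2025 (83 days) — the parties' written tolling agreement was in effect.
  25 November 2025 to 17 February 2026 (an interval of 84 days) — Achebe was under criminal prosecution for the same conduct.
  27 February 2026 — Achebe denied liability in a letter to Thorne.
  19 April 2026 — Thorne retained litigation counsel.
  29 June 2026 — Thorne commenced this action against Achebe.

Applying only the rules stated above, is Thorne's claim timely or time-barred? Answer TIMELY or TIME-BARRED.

The claim did not accrue until Thorne discovered the injury on 6 February 2024; the 26 March 2021 act date does not start the clock under the stated rule.
Adding the 2 years base period to 6 February 2024 gives a deadline of 6 February 2026, before any tolling.
The period was tolled for 83 days by the written tolling agreement (20 February 2025 to 14 May 2025), pushing the deadline to 30 April 2026.
The pending criminal prosecution from 25 November 2025 to 17 February 2026 tolled the period for 84 days, extending the deadline to 23 July 2026.
None of the other events listed affects the running of the period under the stated rules.
The 29 June 2026 filing precedes the 23 July 2026 deadline; the claim is timely.

TIMELY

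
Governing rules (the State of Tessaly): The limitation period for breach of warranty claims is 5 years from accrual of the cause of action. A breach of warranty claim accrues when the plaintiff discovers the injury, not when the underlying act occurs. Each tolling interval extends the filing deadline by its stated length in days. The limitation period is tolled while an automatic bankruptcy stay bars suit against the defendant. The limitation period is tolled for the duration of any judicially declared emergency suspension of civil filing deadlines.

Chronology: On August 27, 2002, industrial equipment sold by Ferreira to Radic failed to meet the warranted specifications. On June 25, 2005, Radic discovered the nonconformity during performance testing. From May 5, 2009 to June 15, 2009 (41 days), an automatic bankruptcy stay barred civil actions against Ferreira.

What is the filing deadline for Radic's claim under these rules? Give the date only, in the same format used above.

The claim did not accrue until Radic discovered the injury on June 25, 2005; the August 27, 2002 act date does not start the clock under the stated rule.
Adding the 5 years base period to June 25, 2005 gives a deadline of June 25, 2010, before any tolling.
The automatic bankruptcy stay from May 5, 2009 to June 15, 2009 tolled the period for 41 days, extending the deadline to August 5, 2010.

August 5, 2010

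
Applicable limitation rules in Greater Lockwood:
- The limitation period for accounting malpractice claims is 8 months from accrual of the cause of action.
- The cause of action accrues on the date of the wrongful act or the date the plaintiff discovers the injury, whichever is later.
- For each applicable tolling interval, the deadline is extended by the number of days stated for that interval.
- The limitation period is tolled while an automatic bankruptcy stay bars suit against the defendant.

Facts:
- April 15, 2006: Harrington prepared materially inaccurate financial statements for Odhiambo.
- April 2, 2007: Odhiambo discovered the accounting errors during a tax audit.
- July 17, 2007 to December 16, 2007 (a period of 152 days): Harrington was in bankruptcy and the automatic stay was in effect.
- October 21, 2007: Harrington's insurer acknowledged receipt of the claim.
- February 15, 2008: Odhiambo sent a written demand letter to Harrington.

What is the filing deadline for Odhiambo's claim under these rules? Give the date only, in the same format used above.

May 2, 2008

Because discovery on April 2, 2007 post-dates the April 15, 2006 act, accrual under the later-of rule falls on April 2, 2007.
Adding the 8 months base period to April 2, 2007 gives a deadline of December 2, 2007, before any tolling.
The period was tolled for 152 days by the automatic bankruptcy stay (July 17, 2007 to December 16, 2007), pushing the deadline to May 2, 2008.
The other events in the timeline have no effect on the limitation period under the stated rules.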